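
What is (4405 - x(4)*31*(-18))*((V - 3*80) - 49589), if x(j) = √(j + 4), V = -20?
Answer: -219584845 - 55631484*√2 ≈ -2.9826e+8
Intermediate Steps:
x(j) = √(4 + j)
(4405 - x(4)*31*(-18))*((V - 3*80) - 49589) = (4405 - √(4 + 4)*31*(-18))*((-20 - 3*80) - 49589) = (4405 - √8*31*(-18))*((-20 - 240) - 49589) = (4405 - (2*√2)*31*(-18))*(-260 - 49589) = (4405 - 62*√2*(-18))*(-49849) = (4405 - (-1116)*√2)*(-49849) = (4405 + 1116*√2)*(-49849) = -219584845 - 55631484*√2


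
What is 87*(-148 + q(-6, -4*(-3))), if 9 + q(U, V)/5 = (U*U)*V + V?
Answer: 176349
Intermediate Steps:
q(U, V) = -45 + 5*V + 5*V*U² (q(U, V) = -45 + 5*((U*U)*V + V) = -45 + 5*(U²*V + V) = -45 + 5*(V*U² + V) = -45 + 5*(V + V*U²) = -45 + (5*V + 5*V*U²) = -45 + 5*V + 5*V*U²)
87*(-148 + q(-6, -4*(-3))) = 87*(-148 + (-45 + 5*(-4*(-3)) + 5*(-4*(-3))*(-6)²)) = 87*(-148 + (-45 + 5*12 + 5*12*36)) = 87*(-148 + (-45 + 60 + 2160)) = 87*(-148 + 2175) = 87*2027 = 176349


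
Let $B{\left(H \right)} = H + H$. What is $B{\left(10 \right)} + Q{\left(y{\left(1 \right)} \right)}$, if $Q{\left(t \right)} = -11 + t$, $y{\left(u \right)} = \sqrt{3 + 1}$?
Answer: $11$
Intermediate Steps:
$B{\left(H \right)} = 2 H$
$y{\left(u \right)} = 2$ ($y{\left(u \right)} = \sqrt{4} = 2$)
$B{\left(10 \right)} + Q{\left(y{\left(1 \right)} \right)} = 2 \cdot 10 + \left(-11 + 2\right) = 20 - 9 = 11$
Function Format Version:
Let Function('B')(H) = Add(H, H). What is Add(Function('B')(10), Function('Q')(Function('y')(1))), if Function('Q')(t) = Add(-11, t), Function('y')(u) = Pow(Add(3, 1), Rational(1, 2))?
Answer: 11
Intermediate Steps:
Function('B')(H) = Mul(2, H)
Function('y')(u) = 2 (Function('y')(u) = Pow(4, Rational(1, 2)) = 2)
Add(Function('B')(10), Function('Q')(Function('y')(1))) = Add(Mul(2, 10), Add(-11, 2)) = Add(20, -9) = 11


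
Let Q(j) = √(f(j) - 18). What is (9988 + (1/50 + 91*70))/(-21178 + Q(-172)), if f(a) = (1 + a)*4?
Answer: -24534713/31764050 - 6951*I*√78/63528100 ≈ -0.7724 - 0.00096634*I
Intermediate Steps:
f(a) = 4 + 4*a
Q(j) = √(-14 + 4*j) (Q(j) = √((4 + 4*j) - 18) = √(-14 + 4*j))
(9988 + (1/50 + 91*70))/(-21178 + Q(-172)) = (9988 + (1/50 + 91*70))/(-21178 + √(-14 + 4*(-172))) = (9988 + (1/50 + 6370))/(-21178 + √(-14 - 688)) = (9988 + 318501/50)/(-21178 + √(-702)) = 817901/(50*(-21178 + 3*I*√78))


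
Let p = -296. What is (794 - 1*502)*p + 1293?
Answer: -85139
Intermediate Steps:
(794 - 1*502)*p + 1293 = (794 - 1*502)*(-296) + 1293 = (794 - 502)*(-296) + 1293 = 292*(-296) + 1293 = -86432 + 1293 = -85139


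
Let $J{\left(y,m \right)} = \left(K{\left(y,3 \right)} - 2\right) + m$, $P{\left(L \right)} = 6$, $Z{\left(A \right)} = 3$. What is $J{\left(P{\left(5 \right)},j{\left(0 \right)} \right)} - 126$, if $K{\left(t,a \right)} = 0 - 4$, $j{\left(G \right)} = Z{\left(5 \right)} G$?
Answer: $-132$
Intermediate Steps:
$j{\left(G \right)} = 3 G$
$K{\left(t,a \right)} = -4$
$J{\left(y,m \right)} = -6 + m$ ($J{\left(y,m \right)} = \left(-4 - 2\right) + m = -6 + m$)
$J{\left(P{\left(5 \right)},j{\left(0 \right)} \right)} - 126 = \left(-6 + 3 \cdot 0\right) - 126 = \left(-6 + 0\right) - 126 = -6 - 126 = -132$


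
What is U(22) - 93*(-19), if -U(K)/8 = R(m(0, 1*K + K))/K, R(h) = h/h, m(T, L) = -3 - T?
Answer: 19433/11 ≈ 1766.6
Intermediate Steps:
R(h) = 1
U(K) = -8/K
U(22) - 93*(-19) = -8/22 - 93*(-19) = -8*1/22 + 1767 = -4/11 + 1767 = 19433/11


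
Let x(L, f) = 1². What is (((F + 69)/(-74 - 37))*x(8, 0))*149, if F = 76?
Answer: -21605/111 ≈ -194.64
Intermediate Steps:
x(L, f) = 1
(((F + 69)/(-74 - 37))*x(8, 0))*149 = (((76 + 69)/(-74 - 37))*1)*149 = ((145/(-111))*1)*149 = ((145*(-1/111))*1)*149 = -145/111*1*149 = -145/111*149 = -21605/111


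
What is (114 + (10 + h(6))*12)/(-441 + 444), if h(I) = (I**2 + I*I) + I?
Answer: 390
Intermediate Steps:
h(I) = I + 2*I**2 (h(I) = (I**2 + I**2) + I = 2*I**2 + I = I + 2*I**2)
(114 + (10 + h(6))*12)/(-441 + 444) = (114 + (10 + 6*(1 + 2*6))*12)/(-441 + 444) = (114 + (10 + 6*(1 + 12))*12)/3 = (114 + (10 + 6*13)*12)*(1/3) = (114 + (10 + 78)*12)*(1/3) = (114 + 88*12)*(1/3) = (114 + 1056)*(1/3) = 1170*(1/3) = 390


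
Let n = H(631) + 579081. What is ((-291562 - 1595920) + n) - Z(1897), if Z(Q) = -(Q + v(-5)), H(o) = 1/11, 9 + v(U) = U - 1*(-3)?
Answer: -14371664/11 ≈ -1.3065e+6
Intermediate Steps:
v(U) = -6 + U (v(U) = -9 + (U - 1*(-3)) = -9 + (U + 3) = -9 + (3 + U) = -6 + U)
H(o) = 1/11
n = 6369892/11 (n = 1/11 + 579081 = 6369892/11 ≈ 5.7908e+5)
Z(Q) = 11 - Q (Z(Q) = -(Q + (-6 - 5)) = -(Q - 11) = -(-11 + Q) = 11 - Q)
((-291562 - 1595920) + n) - Z(1897) = ((-291562 - 1595920) + 6369892/11) - (11 - 1*1897) = (-1887482 + 6369892/11) - (11 - 1897) = -14392410/11 - 1*(-1886) = -14392410/11 + 1886 = -14371664/11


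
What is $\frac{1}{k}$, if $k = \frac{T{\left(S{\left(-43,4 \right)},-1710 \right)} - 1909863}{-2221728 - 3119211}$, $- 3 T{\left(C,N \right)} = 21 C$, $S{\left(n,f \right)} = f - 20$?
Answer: $\frac{113637}{40633} \approx 2.7967$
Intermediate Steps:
$S{\left(n,f \right)} = -20 + f$ ($S{\left(n,f \right)} = f - 20 = -20 + f$)
$T{\left(C,N \right)} = - 7 C$ ($T{\left(C,N \right)} = - \frac{21 C}{3} = - 7 C$)
$k = \frac{40633}{113637}$ ($k = \frac{- 7 \left(-20 + 4\right) - 1909863}{-2221728 - 3119211} = \frac{\left(-7\right) \left(-16\right) - 1909863}{-5340939} = \left(112 - 1909863\right) \left(- \frac{1}{5340939}\right) = \left(-1909751\right) \left(- \frac{1}{5340939}\right) = \frac{40633}{113637} \approx 0.35757$)
$\frac{1}{k} = \frac{1}{\frac{40633}{113637}} = \frac{113637}{40633}$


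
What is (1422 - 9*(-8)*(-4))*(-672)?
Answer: -762048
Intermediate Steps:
(1422 - 9*(-8)*(-4))*(-672) = (1422 + 72*(-4))*(-672) = (1422 - 288)*(-672) = 1134*(-672) = -762048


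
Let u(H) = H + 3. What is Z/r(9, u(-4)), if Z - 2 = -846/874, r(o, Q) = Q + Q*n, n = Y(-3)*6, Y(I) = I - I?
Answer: -451/437 ≈ -1.0320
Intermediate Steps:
Y(I) = 0
u(H) = 3 + H
n = 0 (n = 0*6 = 0)
r(o, Q) = Q (r(o, Q) = Q + Q*0 = Q + 0 = Q)
Z = 451/437 (Z = 2 - 846/874 = 2 - 846*1/874 = 2 - 423/437 = 451/437 ≈ 1.0320)
Z/r(9, u(-4)) = 451/(437*(3 - 4)) = (451/437)/(-1) = (451/437)*(-1) = -451/437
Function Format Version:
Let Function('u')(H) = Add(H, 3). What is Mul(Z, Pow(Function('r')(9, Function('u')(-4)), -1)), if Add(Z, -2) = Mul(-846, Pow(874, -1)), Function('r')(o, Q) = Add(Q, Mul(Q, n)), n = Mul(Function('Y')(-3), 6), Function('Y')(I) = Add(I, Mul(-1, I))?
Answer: Rational(-451, 437) ≈ -1.0320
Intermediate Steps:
Function('Y')(I) = 0
Function('u')(H) = Add(3, H)
n = 0 (n = Mul(0, 6) = 0)
Function('r')(o, Q) = Q (Function('r')(o, Q) = Add(Q, Mul(Q, 0)) = Add(Q, 0) = Q)
Z = Rational(451, 437) (Z = Add(2, Mul(-846, Pow(874, -1))) = Add(2, Mul(-846, Rational(1, 874))) = Add(2, Rational(-423, 437)) = Rational(451, 437) ≈ 1.0320)
Mul(Z, Pow(Function('r')(9, Function('u')(-4)), -1)) = Mul(Rational(451, 437), Pow(Add(3, -4), -1)) = Mul(Rational(451, 437), Pow(-1, -1)) = Mul(Rational(451, 437), -1) = Rational(-451, 437)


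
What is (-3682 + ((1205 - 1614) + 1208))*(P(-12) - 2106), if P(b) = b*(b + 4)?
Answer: 5794830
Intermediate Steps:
P(b) = b*(4 + b)
(-3682 + ((1205 - 1614) + 1208))*(P(-12) - 2106) = (-3682 + ((1205 - 1614) + 1208))*(-12*(4 - 12) - 2106) = (-3682 + (-409 + 1208))*(-12*(-8) - 2106) = (-3682 + 799)*(96 - 2106) = -2883*(-2010) = 5794830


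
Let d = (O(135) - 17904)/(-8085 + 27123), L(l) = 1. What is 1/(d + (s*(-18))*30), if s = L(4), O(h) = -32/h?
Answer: -1285065/695143636 ≈ -0.0018486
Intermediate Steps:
s = 1
d = -1208536/1285065 (d = (-32/135 - 17904)/(-8085 + 27123) = (-32*1/135 - 17904)/19038 = (-32/135 - 17904)*(1/19038) = -2417072/135*1/19038 = -1208536/1285065 ≈ -0.94045)
1/(d + (s*(-18))*30) = 1/(-1208536/1285065 + (1*(-18))*30) = 1/(-1208536/1285065 - 18*30) = 1/(-1208536/1285065 - 540) = 1/(-695143636/1285065) = -1285065/695143636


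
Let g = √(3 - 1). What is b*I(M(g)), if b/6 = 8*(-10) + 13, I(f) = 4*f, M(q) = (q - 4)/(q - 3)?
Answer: -16080/7 - 1608*√2/7 ≈ -2622.0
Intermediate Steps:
g = √2 ≈ 1.4142
M(q) = (-4 + q)/(-3 + q)
b = -402 (b = 6*(8*(-10) + 13) = 6*(-80 + 13) = 6*(-67) = -402)
b*I(M(g)) = -1608*(-4 + √2)/(-3 + √2)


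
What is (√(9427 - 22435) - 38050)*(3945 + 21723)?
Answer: -976667400 + 102672*I*√813 ≈ -9.7667e+8 + 2.9275e+6*I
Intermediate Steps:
(√(9427 - 22435) - 38050)*(3945 + 21723) = (√(-13008) - 38050)*25668 = (4*I*√813 - 38050)*25668 = (-38050 + 4*I*√813)*25668 = -976667400 + 102672*I*√813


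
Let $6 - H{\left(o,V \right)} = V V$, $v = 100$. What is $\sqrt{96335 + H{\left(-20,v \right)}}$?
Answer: $\sqrt{86341} \approx 293.84$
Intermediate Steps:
$H{\left(o,V \right)} = 6 - V^{2}$ ($H{\left(o,V \right)} = 6 - V V = 6 - V^{2}$)
$\sqrt{96335 + H{\left(-20,v \right)}} = \sqrt{96335 + \left(6 - 100^{2}\right)} = \sqrt{96335 + \left(6 - 10000\right)} = \sqrt{96335 - 9994} = \sqrt{86341}$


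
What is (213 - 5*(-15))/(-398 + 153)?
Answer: -288/245 ≈ -1.1755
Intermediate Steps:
(213 - 5*(-15))/(-398 + 153) = (213 + 75)/(-245) = 288*(-1/245) = -288/245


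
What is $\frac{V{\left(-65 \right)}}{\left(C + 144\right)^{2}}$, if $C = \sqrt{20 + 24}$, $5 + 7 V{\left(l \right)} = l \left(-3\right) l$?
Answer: $- \frac{16468150}{187319503} + \frac{456480 \sqrt{11}}{187319503} \approx -0.079832$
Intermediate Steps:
$V{\left(l \right)} = - \frac{5}{7} - \frac{3 l^{2}}{7}$ ($V{\left(l \right)} = - \frac{5}{7} + \frac{l \left(-3\right) l}{7} = - \frac{5}{7} + \frac{- 3 l l}{7} = - \frac{5}{7} + \frac{\left(-3\right) l^{2}}{7} = - \frac{5}{7} - \frac{3 l^{2}}{7}$)
$C = 2 \sqrt{11}$ ($C = \sqrt{44} = 2 \sqrt{11} \approx 6.6332$)
$\frac{V{\left(-65 \right)}}{\left(C + 144\right)^{2}} = \frac{- \frac{5}{7} - \frac{3 \left(-65\right)^{2}}{7}}{\left(2 \sqrt{11} + 144\right)^{2}} = \frac{- \frac{5}{7} - \frac{12675}{7}}{\left(144 + 2 \sqrt{11}\right)^{2}} = - \frac{12680}{7 \left(144 + 2 \sqrt{11}\right)^{2}}$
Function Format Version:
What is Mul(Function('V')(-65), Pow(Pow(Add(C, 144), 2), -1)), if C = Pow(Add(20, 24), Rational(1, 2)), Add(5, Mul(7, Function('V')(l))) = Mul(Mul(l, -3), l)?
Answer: Add(Rational(-16468150, 187319503), Mul(Rational(456480, 187319503), Pow(11, Rational(1, 2)))) ≈ -0.079832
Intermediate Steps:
Function('V')(l) = Add(Rational(-5, 7), Mul(Rational(-3, 7), Pow(l, 2))) (Function('V')(l) = Add(Rational(-5, 7), Mul(Rational(1, 7), Mul(Mul(l, -3), l))) = Add(Rational(-5, 7), Mul(Rational(1, 7), Mul(Mul(-3, l), l))) = Add(Rational(-5, 7), Mul(Rational(1, 7), Mul(-3, Pow(l, 2)))) = Add(Rational(-5, 7), Mul(Rational(-3, 7), Pow(l, 2))))
C = Mul(2, Pow(11, Rational(1, 2))) (C = Pow(44, Rational(1, 2)) = Mul(2, Pow(11, Rational(1, 2))) ≈ 6.6332)
Mul(Function('V')(-65), Pow(Pow(Add(C, 144), 2), -1)) = Mul(Add(Rational(-5, 7), Mul(Rational(-3, 7), Pow(-65, 2))), Pow(Pow(Add(Mul(2, Pow(11, Rational(1, 2))), 144), 2), -1)) = Mul(Add(Rational(-5, 7), Mul(Rational(-3, 7), 4225)), Pow(Pow(Add(144, Mul(2, Pow(11, Rational(1, 2)))), 2), -1)) = Mul(Add(Rational(-5, 7), Rational(-12675, 7)), Pow(Add(144, Mul(2, Pow(11, Rational(1, 2)))), -2)) = Mul(Rational(-12680, 7), Pow(Add(144, Mul(2, Pow(11, Rational(1, 2)))), -2))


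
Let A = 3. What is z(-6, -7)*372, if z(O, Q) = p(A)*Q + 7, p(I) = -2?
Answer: 7812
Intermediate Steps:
z(O, Q) = 7 - 2*Q (z(O, Q) = -2*Q + 7 = 7 - 2*Q)
z(-6, -7)*372 = (7 - 2*(-7))*372 = (7 + 14)*372 = 21*372 = 7812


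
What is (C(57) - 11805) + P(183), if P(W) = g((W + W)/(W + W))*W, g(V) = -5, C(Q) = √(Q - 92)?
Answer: -12720 + I*√35 ≈ -12720.0 + 5.9161*I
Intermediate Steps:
C(Q) = √(-92 + Q)
P(W) = -5*W
(C(57) - 11805) + P(183) = (√(-92 + 57) - 11805) - 5*183 = (√(-35) - 11805) - 915 = (I*√35 - 11805) - 915 = (-11805 + I*√35) - 915 = -12720 + I*√35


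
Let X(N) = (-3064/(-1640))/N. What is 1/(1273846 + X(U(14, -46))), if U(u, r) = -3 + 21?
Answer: 3690/4700492123 ≈ 7.8502e-7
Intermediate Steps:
U(u, r) = 18
X(N) = 383/(205*N) (X(N) = (-3064*(-1/1640))/N = 383/(205*N))
1/(1273846 + X(U(14, -46))) = 1/(1273846 + (383/205)/18) = 1/(1273846 + (383/205)*(1/18)) = 1/(1273846 + 383/3690) = 1/(4700492123/3690) = 3690/4700492123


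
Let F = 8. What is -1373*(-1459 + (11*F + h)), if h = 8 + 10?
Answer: 1857669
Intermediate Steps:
h = 18
-1373*(-1459 + (11*F + h)) = -1373*(-1459 + (11*8 + 18)) = -1373*(-1459 + (88 + 18)) = -1373*(-1459 + 106) = -1373*(-1353) = 1857669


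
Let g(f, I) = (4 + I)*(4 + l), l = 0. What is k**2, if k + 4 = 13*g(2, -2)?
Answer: 10000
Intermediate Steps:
g(f, I) = 16 + 4*I (g(f, I) = (4 + I)*(4 + 0) = (4 + I)*4 = 16 + 4*I)
k = 100 (k = -4 + 13*(16 + 4*(-2)) = -4 + 13*(16 - 8) = -4 + 13*8 = -4 + 104 = 100)
k**2 = 100**2 = 10000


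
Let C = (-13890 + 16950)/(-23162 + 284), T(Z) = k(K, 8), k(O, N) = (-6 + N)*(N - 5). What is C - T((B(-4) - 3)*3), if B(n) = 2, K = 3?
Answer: -7796/1271 ≈ -6.1338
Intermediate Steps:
k(O, N) = (-6 + N)*(-5 + N)
T(Z) = 6 (T(Z) = 30 + 8² - 11*8 = 30 + 64 - 88 = 6)
C = -170/1271 (C = 3060/(-22878) = 3060*(-1/22878) = -170/1271 ≈ -0.13375)
C - T((B(-4) - 3)*3) = -170/1271 - 1*6 = -170/1271 - 6 = -7796/1271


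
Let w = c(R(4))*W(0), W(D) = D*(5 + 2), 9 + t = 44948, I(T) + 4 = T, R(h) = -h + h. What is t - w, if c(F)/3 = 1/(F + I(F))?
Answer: 44939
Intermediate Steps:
R(h) = 0
I(T) = -4 + T
c(F) = 3/(-4 + 2*F) (c(F) = 3/(F + (-4 + F)) = 3/(-4 + 2*F))
t = 44939 (t = -9 + 44948 = 44939)
W(D) = 7*D (W(D) = D*7 = 7*D)
w = 0 (w = (3/(2*(-2 + 0)))*(7*0) = ((3/2)/(-2))*0 = ((3/2)*(-1/2))*0 = -3/4*0 = 0)
t - w = 44939 - 1*0 = 44939 + 0 = 44939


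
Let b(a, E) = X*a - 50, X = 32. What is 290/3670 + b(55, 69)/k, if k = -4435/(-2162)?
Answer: 271386991/325529 ≈ 833.68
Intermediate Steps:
k = 4435/2162 (k = -4435*(-1/2162) = 4435/2162 ≈ 2.0513)
b(a, E) = -50 + 32*a (b(a, E) = 32*a - 50 = -50 + 32*a)
290/3670 + b(55, 69)/k = 290/3670 + (-50 + 32*55)/(4435/2162) = 290*(1/3670) + (-50 + 1760)*(2162/4435) = 29/367 + 1710*(2162/4435) = 29/367 + 739404/887 = 271386991/325529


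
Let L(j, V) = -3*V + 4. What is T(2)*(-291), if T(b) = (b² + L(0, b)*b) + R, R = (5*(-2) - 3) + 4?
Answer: 2619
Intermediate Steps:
L(j, V) = 4 - 3*V
R = -9 (R = (-10 - 3) + 4 = -13 + 4 = -9)
T(b) = -9 + b² + b*(4 - 3*b) (T(b) = (b² + (4 - 3*b)*b) - 9 = (b² + b*(4 - 3*b)) - 9 = -9 + b² + b*(4 - 3*b))
T(2)*(-291) = (-9 - 2*2² + 4*2)*(-291) = (-9 - 2*4 + 8)*(-291) = (-9 - 8 + 8)*(-291) = -9*(-291) = 2619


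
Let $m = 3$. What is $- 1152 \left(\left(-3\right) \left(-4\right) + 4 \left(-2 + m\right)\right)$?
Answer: $-18432$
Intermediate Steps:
$- 1152 \left(\left(-3\right) \left(-4\right) + 4 \left(-2 + m\right)\right) = - 1152 \left(\left(-3\right) \left(-4\right) + 4 \left(-2 + 3\right)\right) = - 1152 \left(12 + 4 \cdot 1\right) = - 1152 \left(12 + 4\right) = \left(-1152\right) 16 = -18432$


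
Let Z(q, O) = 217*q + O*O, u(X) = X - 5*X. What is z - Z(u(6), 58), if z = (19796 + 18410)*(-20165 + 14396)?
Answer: -220408570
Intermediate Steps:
u(X) = -4*X
Z(q, O) = O² + 217*q (Z(q, O) = 217*q + O² = O² + 217*q)
z = -220410414 (z = 38206*(-5769) = -220410414)
z - Z(u(6), 58) = -220410414 - (58² + 217*(-4*6)) = -220410414 - (3364 + 217*(-24)) = -220410414 - (3364 - 5208) = -220410414 - 1*(-1844) = -220410414 + 1844 = -220408570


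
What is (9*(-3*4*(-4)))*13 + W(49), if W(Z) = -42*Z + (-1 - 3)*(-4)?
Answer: 3574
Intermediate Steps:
W(Z) = 16 - 42*Z (W(Z) = -42*Z - 4*(-4) = -42*Z + 16 = 16 - 42*Z)
(9*(-3*4*(-4)))*13 + W(49) = (9*(-3*4*(-4)))*13 + (16 - 42*49) = (9*(-12*(-4)))*13 + (16 - 2058) = (9*48)*13 - 2042 = 432*13 - 2042 = 5616 - 2042 = 3574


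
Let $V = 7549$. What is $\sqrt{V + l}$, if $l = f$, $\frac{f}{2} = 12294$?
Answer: $\sqrt{32137} \approx 179.27$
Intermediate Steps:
$f = 24588$ ($f = 2 \cdot 12294 = 24588$)
$l = 24588$
$\sqrt{V + l} = \sqrt{7549 + 24588} = \sqrt{32137}$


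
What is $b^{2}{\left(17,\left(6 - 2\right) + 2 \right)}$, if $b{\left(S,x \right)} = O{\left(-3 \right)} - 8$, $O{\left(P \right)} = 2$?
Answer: $36$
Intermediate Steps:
$b{\left(S,x \right)} = -6$ ($b{\left(S,x \right)} = 2 - 8 = -6$)
$b^{2}{\left(17,\left(6 - 2\right) + 2 \right)} = \left(-6\right)^{2} = 36$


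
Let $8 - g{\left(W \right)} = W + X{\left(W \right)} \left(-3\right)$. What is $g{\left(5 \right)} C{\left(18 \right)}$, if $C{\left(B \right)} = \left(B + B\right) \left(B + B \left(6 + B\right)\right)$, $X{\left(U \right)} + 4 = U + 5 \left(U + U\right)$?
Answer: $2527200$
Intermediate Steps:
$X{\left(U \right)} = -4 + 11 U$ ($X{\left(U \right)} = -4 + \left(U + 5 \left(U + U\right)\right) = -4 + \left(U + 5 \cdot 2 U\right) = -4 + \left(U + 10 U\right) = -4 + 11 U$)
$C{\left(B \right)} = 2 B \left(B + B \left(6 + B\right)\right)$
$g{\left(W \right)} = -4 + 32 W$ ($g{\left(W \right)} = 8 - \left(W + \left(-4 + 11 W\right) \left(-3\right)\right) = 8 - \left(W - \left(-12 + 33 W\right)\right) = 8 - \left(12 - 32 W\right) = 8 + \left(-12 + 32 W\right) = -4 + 32 W$)
$g{\left(5 \right)} C{\left(18 \right)} = \left(-4 + 32 \cdot 5\right) 2 \cdot 18^{2} \left(7 + 18\right) = \left(-4 + 160\right) 2 \cdot 324 \cdot 25 = 156 \cdot 16200 = 2527200$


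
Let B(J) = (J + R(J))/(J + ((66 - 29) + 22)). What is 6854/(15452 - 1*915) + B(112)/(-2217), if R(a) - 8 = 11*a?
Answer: 2578745354/5511078459 ≈ 0.46792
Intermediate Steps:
R(a) = 8 + 11*a
B(J) = (8 + 12*J)/(59 + J) (B(J) = (J + (8 + 11*J))/(J + ((66 - 29) + 22)) = (8 + 12*J)/(J + (37 + 22)) = (8 + 12*J)/(J + 59) = (8 + 12*J)/(59 + J))
6854/(15452 - 1*915) + B(112)/(-2217) = 6854/(15452 - 1*915) + (4*(2 + 3*112)/(59 + 112))/(-2217) = 6854/(15452 - 915) + (4*(2 + 336)/171)*(-1/2217) = 6854/14537 + (4*(1/171)*338)*(-1/2217) = 6854*(1/14537) + (1352/171)*(-1/2217) = 6854/14537 - 1352/379107 = 2578745354/5511078459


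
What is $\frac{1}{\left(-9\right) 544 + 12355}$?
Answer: $\frac{1}{7459} \approx 0.00013407$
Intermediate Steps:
$\frac{1}{\left(-9\right) 544 + 12355} = \frac{1}{-4896 + 12355} = \frac{1}{7459}$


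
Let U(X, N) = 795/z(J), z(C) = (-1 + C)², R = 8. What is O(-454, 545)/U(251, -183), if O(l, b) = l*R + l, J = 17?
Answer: -348672/265 ≈ -1315.7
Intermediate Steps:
O(l, b) = 9*l (O(l, b) = l*8 + l = 8*l + l = 9*l)
U(X, N) = 795/256 (U(X, N) = 795/((-1 + 17)²) = 795/(16²) = 795/256)
O(-454, 545)/U(251, -183) = (9*(-454))/(795/256) = -4086*256/795 = -348672/265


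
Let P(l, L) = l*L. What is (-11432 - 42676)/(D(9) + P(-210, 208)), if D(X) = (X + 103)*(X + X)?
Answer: 4509/3472 ≈ 1.2987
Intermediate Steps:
P(l, L) = L*l
D(X) = 2*X*(103 + X) (D(X) = (103 + X)*(2*X) = 2*X*(103 + X))
(-11432 - 42676)/(D(9) + P(-210, 208)) = (-11432 - 42676)/(2*9*(103 + 9) + 208*(-210)) = -54108/(2*9*112 - 43680) = -54108/(2016 - 43680) = -54108/(-41664) = -54108*(-1/41664) = 4509/3472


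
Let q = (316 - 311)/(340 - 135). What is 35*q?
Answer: 35/41 ≈ 0.85366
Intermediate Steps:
q = 1/41 (q = 5/205 = 5*(1/205) = 1/41 ≈ 0.024390)
35*q = 35*(1/41) = 35/41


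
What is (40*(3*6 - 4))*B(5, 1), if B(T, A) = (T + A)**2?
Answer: 20160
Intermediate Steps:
B(T, A) = (A + T)**2
(40*(3*6 - 4))*B(5, 1) = (40*(3*6 - 4))*(1 + 5)**2 = (40*(18 - 4))*6**2 = (40*14)*36 = 560*36 = 20160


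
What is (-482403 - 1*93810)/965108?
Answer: -576213/965108 ≈ -0.59704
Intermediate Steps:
(-482403 - 1*93810)/965108 = (-482403 - 93810)*(1/965108) = -576213*1/965108 = -576213/965108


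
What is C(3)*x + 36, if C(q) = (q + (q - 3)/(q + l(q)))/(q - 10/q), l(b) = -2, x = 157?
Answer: -1377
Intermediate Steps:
C(q) = (q + (-3 + q)/(-2 + q))/(q - 10/q) (C(q) = (q + (q - 3)/(q - 2))/(q - 10/q) = (q + (-3 + q)/(-2 + q))/(q - 10/q))
C(3)*x + 36 = (3*(-3 + 3² - 1*3)/(20 + 3³ - 10*3 - 2*3²))*157 + 36 = (3*(-3 + 9 - 3)/(20 + 27 - 30 - 2*9))*157 + 36 = (3*3/(20 + 27 - 30 - 18))*157 + 36 = (3*3/(-1))*157 + 36 = (3*(-1)*3)*157 + 36 = -9*157 + 36 = -1413 + 36 = -1377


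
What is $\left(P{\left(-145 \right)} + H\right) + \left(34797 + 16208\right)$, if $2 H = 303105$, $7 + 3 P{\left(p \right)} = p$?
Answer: $\frac{1215041}{6} \approx 2.0251 \cdot 10^{5}$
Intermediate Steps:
$P{\left(p \right)} = - \frac{7}{3} + \frac{p}{3}$
$H = \frac{303105}{2}$ ($H = \frac{1}{2} \cdot 303105 = \frac{303105}{2} \approx 1.5155 \cdot 10^{5}$)
$\left(P{\left(-145 \right)} + H\right) + \left(34797 + 16208\right) = \left(\left(- \frac{7}{3} + \frac{1}{3} \left(-145\right)\right) + \frac{303105}{2}\right) + \left(34797 + 16208\right) = \left(\left(- \frac{7}{3} - \frac{145}{3}\right) + \frac{303105}{2}\right) + 51005 = \left(- \frac{152}{3} + \frac{303105}{2}\right) + 51005 = \frac{909011}{6} + 51005 = \frac{1215041}{6}$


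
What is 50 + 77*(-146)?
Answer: -11192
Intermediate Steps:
50 + 77*(-146) = 50 - 11242 = -11192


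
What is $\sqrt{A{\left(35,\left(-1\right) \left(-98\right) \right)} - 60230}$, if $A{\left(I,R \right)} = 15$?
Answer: $i \sqrt{60215} \approx 245.39 i$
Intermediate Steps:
$\sqrt{A{\left(35,\left(-1\right) \left(-98\right) \right)} - 60230} = \sqrt{15 - 60230} = \sqrt{-60215} = i \sqrt{60215}$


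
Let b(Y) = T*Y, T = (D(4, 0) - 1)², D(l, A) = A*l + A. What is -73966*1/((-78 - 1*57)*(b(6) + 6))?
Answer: 36983/810 ≈ 45.658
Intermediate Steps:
D(l, A) = A + A*l
T = 1 (T = (0*(1 + 4) - 1)² = (0*5 - 1)² = (0 - 1)² = (-1)² = 1)
b(Y) = Y (b(Y) = 1*Y = Y)
-73966*1/((-78 - 1*57)*(b(6) + 6)) = -73966*1/((-78 - 1*57)*(6 + 6)) = -73966*1/(12*(-78 - 57)) = -73966/((-135*12)) = -73966/(-1620) = -73966*(-1/1620) = 36983/810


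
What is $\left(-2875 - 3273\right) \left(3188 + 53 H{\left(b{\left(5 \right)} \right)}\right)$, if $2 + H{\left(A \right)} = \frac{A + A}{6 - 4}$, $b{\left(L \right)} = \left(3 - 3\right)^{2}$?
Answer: $-18948136$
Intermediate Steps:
$b{\left(L \right)} = 0$ ($b{\left(L \right)} = 0^{2} = 0$)
$H{\left(A \right)} = -2 + A$ ($H{\left(A \right)} = -2 + \frac{A + A}{6 - 4} = -2 + \frac{2 A}{2} = -2 + 2 A \frac{1}{2} = -2 + A$)
$\left(-2875 - 3273\right) \left(3188 + 53 H{\left(b{\left(5 \right)} \right)}\right) = \left(-2875 - 3273\right) \left(3188 + 53 \left(-2 + 0\right)\right) = - 6148 \left(3188 + 53 \left(-2\right)\right) = - 6148 \left(3188 - 106\right) = \left(-6148\right) 3082 = -18948136$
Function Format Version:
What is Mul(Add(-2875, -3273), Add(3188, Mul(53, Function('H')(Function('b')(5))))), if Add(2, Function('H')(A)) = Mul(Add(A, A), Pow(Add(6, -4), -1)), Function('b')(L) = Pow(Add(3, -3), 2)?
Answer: -18948136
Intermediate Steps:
Function('b')(L) = 0 (Function('b')(L) = Pow(0, 2) = 0)
Function('H')(A) = Add(-2, A) (Function('H')(A) = Add(-2, Mul(Add(A, A), Pow(Add(6, -4), -1))) = Add(-2, Mul(Mul(2, A), Pow(2, -1))) = Add(-2, Mul(Mul(2, A), Rational(1, 2))) = Add(-2, A))
Mul(Add(-2875, -3273), Add(3188, Mul(53, Function('H')(Function('b')(5))))) = Mul(Add(-2875, -3273), Add(3188, Mul(53, Add(-2, 0)))) = Mul(-6148, Add(3188, Mul(53, -2))) = Mul(-6148, Add(3188, -106)) = Mul(-6148, 3082) = -18948136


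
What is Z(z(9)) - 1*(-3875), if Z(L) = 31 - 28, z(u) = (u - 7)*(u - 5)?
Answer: 3878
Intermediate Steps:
z(u) = (-7 + u)*(-5 + u)
Z(L) = 3
Z(z(9)) - 1*(-3875) = 3 - 1*(-3875) = 3 + 3875 = 3878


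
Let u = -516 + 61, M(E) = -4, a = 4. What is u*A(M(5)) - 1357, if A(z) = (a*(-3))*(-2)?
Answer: -12277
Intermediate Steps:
A(z) = 24 (A(z) = (4*(-3))*(-2) = -12*(-2) = 24)
u = -455
u*A(M(5)) - 1357 = -455*24 - 1357 = -10920 - 1357 = -12277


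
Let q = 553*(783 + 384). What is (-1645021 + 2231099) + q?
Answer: 1231429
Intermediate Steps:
q = 645351 (q = 553*1167 = 645351)
(-1645021 + 2231099) + q = (-1645021 + 2231099) + 645351 = 586078 + 645351 = 1231429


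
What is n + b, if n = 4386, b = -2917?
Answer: 1469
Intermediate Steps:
n + b = 4386 - 2917 = 1469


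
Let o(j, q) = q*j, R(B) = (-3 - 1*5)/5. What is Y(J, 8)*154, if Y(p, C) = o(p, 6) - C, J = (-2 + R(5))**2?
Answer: 268576/25 ≈ 10743.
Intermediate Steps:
R(B) = -8/5 (R(B) = (-3 - 5)*(1/5) = -8*1/5 = -8/5)
o(j, q) = j*q
J = 324/25 (J = (-2 - 8/5)**2 = (-18/5)**2 = 324/25 ≈ 12.960)
Y(p, C) = -C + 6*p (Y(p, C) = p*6 - C = 6*p - C = -C + 6*p)
Y(J, 8)*154 = (-1*8 + 6*(324/25))*154 = (-8 + 1944/25)*154 = (1744/25)*154 = 268576/25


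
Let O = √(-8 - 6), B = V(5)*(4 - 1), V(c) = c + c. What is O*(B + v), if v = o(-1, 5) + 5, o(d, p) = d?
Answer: 34*I*√14 ≈ 127.22*I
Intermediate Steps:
V(c) = 2*c
v = 4 (v = -1 + 5 = 4)
B = 30 (B = (2*5)*(4 - 1) = 10*3 = 30)
O = I*√14 (O = √(-14) = I*√14 ≈ 3.7417*I)
O*(B + v) = (I*√14)*(30 + 4) = (I*√14)*34 = 34*I*√14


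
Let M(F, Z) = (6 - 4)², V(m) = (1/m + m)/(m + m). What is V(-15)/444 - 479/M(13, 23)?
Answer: -2990728/24975 ≈ -119.75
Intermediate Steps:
V(m) = (m + 1/m)/(2*m) (V(m) = (m + 1/m)/((2*m)) = (m + 1/m)*(1/(2*m)) = (m + 1/m)/(2*m))
M(F, Z) = 4 (M(F, Z) = 2² = 4)
V(-15)/444 - 479/M(13, 23) = ((½)*(1 + (-15)²)/(-15)²)/444 - 479/4 = ((½)*(1/225)*(1 + 225))*(1/444) - 479*¼ = ((½)*(1/225)*226)*(1/444) - 479/4 = (113/225)*(1/444) - 479/4 = 113/99900 - 479/4 = -2990728/24975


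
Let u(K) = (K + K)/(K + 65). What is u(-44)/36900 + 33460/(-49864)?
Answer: -1620783877/2414975850 ≈ -0.67114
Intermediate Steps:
u(K) = 2*K/(65 + K) (u(K) = (2*K)/(65 + K) = 2*K/(65 + K))
u(-44)/36900 + 33460/(-49864) = (2*(-44)/(65 - 44))/36900 + 33460/(-49864) = (2*(-44)/21)*(1/36900) + 33460*(-1/49864) = (2*(-44)*(1/21))*(1/36900) - 8365/12466 = -88/21*1/36900 - 8365/12466 = -22/193725 - 8365/12466 = -1620783877/2414975850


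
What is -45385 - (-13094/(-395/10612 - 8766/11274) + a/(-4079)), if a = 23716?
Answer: -4072225698324411/66268808623 ≈ -61450.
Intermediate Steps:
-45385 - (-13094/(-395/10612 - 8766/11274) + a/(-4079)) = -45385 - (-13094/(-395/10612 - 8766/11274) + 23716/(-4079)) = -45385 - (-13094/(-395*1/10612 - 8766*1/11274) + 23716*(-1/4079)) = -45385 - (-13094/(-395/10612 - 1461/1879) - 23716/4079) = -45385 - (-13094/(-16246337/19939948) - 23716/4079) = -45385 - (-13094*(-19939948/16246337) - 23716/4079) = -45385 - (261093679112/16246337 - 23716/4079) = -45385 - 1*1064615818969556/66268808623 = -45385 - 1064615818969556/66268808623 = -4072225698324411/66268808623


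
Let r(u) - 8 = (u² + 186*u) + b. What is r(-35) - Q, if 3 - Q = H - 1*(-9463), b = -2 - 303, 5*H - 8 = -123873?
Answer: -20895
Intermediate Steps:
H = -24773 (H = 8/5 + (⅕)*(-123873) = 8/5 - 123873/5 = -24773)
b = -305
r(u) = -297 + u² + 186*u (r(u) = 8 + ((u² + 186*u) - 305) = 8 + (-305 + u² + 186*u) = -297 + u² + 186*u)
Q = 15313 (Q = 3 - (-24773 - 1*(-9463)) = 3 - (-24773 + 9463) = 3 - 1*(-15310) = 3 + 15310 = 15313)
r(-35) - Q = (-297 + (-35)² + 186*(-35)) - 1*15313 = (-297 + 1225 - 6510) - 15313 = -5582 - 15313 = -20895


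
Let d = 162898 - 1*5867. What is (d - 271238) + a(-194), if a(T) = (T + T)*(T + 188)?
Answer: -111879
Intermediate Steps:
d = 157031 (d = 162898 - 5867 = 157031)
a(T) = 2*T*(188 + T) (a(T) = (2*T)*(188 + T) = 2*T*(188 + T))
(d - 271238) + a(-194) = (157031 - 271238) + 2*(-194)*(188 - 194) = -114207 + 2*(-194)*(-6) = -114207 + 2328 = -111879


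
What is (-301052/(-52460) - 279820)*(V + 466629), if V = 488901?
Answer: -701313926054922/2623 ≈ -2.6737e+11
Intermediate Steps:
(-301052/(-52460) - 279820)*(V + 466629) = (-301052/(-52460) - 279820)*(488901 + 466629) = (-301052*(-1/52460) - 279820)*955530 = (75263/13115 - 279820)*955530 = -3669764037/13115*955530 = -701313926054922/2623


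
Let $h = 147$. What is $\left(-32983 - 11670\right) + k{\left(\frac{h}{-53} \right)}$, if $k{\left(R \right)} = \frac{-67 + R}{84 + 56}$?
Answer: $- \frac{165664479}{3710} \approx -44654.0$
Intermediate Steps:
$k{\left(R \right)} = - \frac{67}{140} + \frac{R}{140}$ ($k{\left(R \right)} = \frac{-67 + R}{140} = \left(-67 + R\right) \frac{1}{140} = - \frac{67}{140} + \frac{R}{140}$)
$\left(-32983 - 11670\right) + k{\left(\frac{h}{-53} \right)} = \left(-32983 - 11670\right) - \left(\frac{67}{140} - \frac{147 \frac{1}{-53}}{140}\right) = -44653 - \left(\frac{67}{140} - \frac{147 \left(- \frac{1}{53}\right)}{140}\right) = -44653 + \left(- \frac{67}{140} + \frac{1}{140} \left(- \frac{147}{53}\right)\right) = -44653 - \frac{1849}{3710} = - \frac{165664479}{3710}$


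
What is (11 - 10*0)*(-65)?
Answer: -715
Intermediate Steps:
(11 - 10*0)*(-65) = (11 + 0)*(-65) = 11*(-65) = -715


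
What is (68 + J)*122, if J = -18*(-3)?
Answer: 14884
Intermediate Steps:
J = 54
(68 + J)*122 = (68 + 54)*122 = 122*122 = 14884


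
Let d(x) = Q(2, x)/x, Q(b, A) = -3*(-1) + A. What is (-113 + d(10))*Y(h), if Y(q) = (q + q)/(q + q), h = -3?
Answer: -1117/10 ≈ -111.70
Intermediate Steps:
Y(q) = 1 (Y(q) = (2*q)/((2*q)) = (2*q)*(1/(2*q)) = 1)
Q(b, A) = 3 + A
d(x) = (3 + x)/x
(-113 + d(10))*Y(h) = (-113 + (3 + 10)/10)*1 = (-113 + (⅒)*13)*1 = (-113 + 13/10)*1 = -1117/10*1 = -1117/10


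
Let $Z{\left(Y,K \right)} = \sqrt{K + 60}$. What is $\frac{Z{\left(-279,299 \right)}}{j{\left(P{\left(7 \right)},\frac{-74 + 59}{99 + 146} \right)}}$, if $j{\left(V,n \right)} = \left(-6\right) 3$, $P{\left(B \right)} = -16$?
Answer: $- \frac{\sqrt{359}}{18} \approx -1.0526$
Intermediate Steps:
$Z{\left(Y,K \right)} = \sqrt{60 + K}$
$j{\left(V,n \right)} = -18$
$\frac{Z{\left(-279,299 \right)}}{j{\left(P{\left(7 \right)},\frac{-74 + 59}{99 + 146} \right)}} = \frac{\sqrt{60 + 299}}{-18} = \sqrt{359} \left(- \frac{1}{18}\right) = - \frac{\sqrt{359}}{18}$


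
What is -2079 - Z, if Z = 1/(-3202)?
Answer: -6656957/3202 ≈ -2079.0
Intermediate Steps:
Z = -1/3202 ≈ -0.00031230
-2079 - Z = -2079 - 1*(-1/3202) = -2079 + 1/3202 = -6656957/3202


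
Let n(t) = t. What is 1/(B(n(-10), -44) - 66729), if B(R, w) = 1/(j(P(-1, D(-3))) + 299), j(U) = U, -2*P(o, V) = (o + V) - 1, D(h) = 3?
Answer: -597/39837211 ≈ -1.4986e-5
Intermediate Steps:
P(o, V) = ½ - V/2 - o/2 (P(o, V) = -((o + V) - 1)/2 = -((V + o) - 1)/2 = -(-1 + V + o)/2 = ½ - V/2 - o/2)
B(R, w) = 2/597 (B(R, w) = 1/((½ - ½*3 - ½*(-1)) + 299) = 1/((½ - 3/2 + ½) + 299) = 1/(-½ + 299) = 1/(597/2) = 2/597)
1/(B(n(-10), -44) - 66729) = 1/(2/597 - 66729) = 1/(-39837211/597) = -597/39837211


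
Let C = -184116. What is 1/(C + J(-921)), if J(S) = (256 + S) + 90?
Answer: -1/184691 ≈ -5.4144e-6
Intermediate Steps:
J(S) = 346 + S
1/(C + J(-921)) = 1/(-184116 + (346 - 921)) = 1/(-184116 - 575) = 1/(-184691) = -1/184691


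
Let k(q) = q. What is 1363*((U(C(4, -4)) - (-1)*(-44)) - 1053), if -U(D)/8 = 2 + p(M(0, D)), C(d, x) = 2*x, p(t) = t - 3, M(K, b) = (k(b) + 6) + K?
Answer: -1462499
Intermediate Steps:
M(K, b) = 6 + K + b (M(K, b) = (b + 6) + K = (6 + b) + K = 6 + K + b)
p(t) = -3 + t
U(D) = -40 - 8*D (U(D) = -8*(2 + (-3 + (6 + 0 + D))) = -8*(2 + (-3 + (6 + D))) = -8*(2 + (3 + D)) = -8*(5 + D) = -40 - 8*D)
1363*((U(C(4, -4)) - (-1)*(-44)) - 1053) = 1363*(((-40 - 16*(-4)) - (-1)*(-44)) - 1053) = 1363*(((-40 - 8*(-8)) - 1*44) - 1053) = 1363*(((-40 + 64) - 44) - 1053) = 1363*((24 - 44) - 1053) = 1363*(-20 - 1053) = 1363*(-1073) = -1462499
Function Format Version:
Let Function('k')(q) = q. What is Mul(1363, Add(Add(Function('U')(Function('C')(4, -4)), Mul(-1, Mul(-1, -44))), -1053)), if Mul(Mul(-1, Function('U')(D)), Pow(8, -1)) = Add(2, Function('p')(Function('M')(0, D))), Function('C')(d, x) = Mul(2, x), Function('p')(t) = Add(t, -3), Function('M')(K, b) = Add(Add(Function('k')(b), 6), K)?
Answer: -1462499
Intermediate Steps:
Function('M')(K, b) = Add(6, K, b) (Function('M')(K, b) = Add(Add(b, 6), K) = Add(Add(6, b), K) = Add(6, K, b))
Function('p')(t) = Add(-3, t)
Function('U')(D) = Add(-40, Mul(-8, D)) (Function('U')(D) = Mul(-8, Add(2, Add(-3, Add(6, 0, D)))) = Mul(-8, Add(2, Add(-3, Add(6, D)))) = Mul(-8, Add(2, Add(3, D))) = Mul(-8, Add(5, D)) = Add(-40, Mul(-8, D)))
Mul(1363, Add(Add(Function('U')(Function('C')(4, -4)), Mul(-1, Mul(-1, -44))), -1053)) = Mul(1363, Add(Add(Add(-40, Mul(-8, Mul(2, -4))), Mul(-1, Mul(-1, -44))), -1053)) = Mul(1363, Add(Add(Add(-40, Mul(-8, -8)), Mul(-1, 44)), -1053)) = Mul(1363, Add(Add(Add(-40, 64), -44), -1053)) = Mul(1363, Add(Add(24, -44), -1053)) = Mul(1363, Add(-20, -1053)) = Mul(1363, -1073) = -1462499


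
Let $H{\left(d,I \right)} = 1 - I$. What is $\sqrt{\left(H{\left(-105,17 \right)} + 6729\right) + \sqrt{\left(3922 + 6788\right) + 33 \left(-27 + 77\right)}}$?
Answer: $\sqrt{6713 + 2 \sqrt{3090}} \approx 82.609$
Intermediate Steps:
$\sqrt{\left(H{\left(-105,17 \right)} + 6729\right) + \sqrt{\left(3922 + 6788\right) + 33 \left(-27 + 77\right)}} = \sqrt{\left(\left(1 - 17\right) + 6729\right) + \sqrt{\left(3922 + 6788\right) + 33 \left(-27 + 77\right)}} = \sqrt{\left(\left(1 - 17\right) + 6729\right) + \sqrt{10710 + 33 \cdot 50}} = \sqrt{\left(-16 + 6729\right) + \sqrt{10710 + 1650}} = \sqrt{6713 + \sqrt{12360}} = \sqrt{6713 + 2 \sqrt{3090}}$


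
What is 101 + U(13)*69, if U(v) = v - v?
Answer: 101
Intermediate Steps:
U(v) = 0
101 + U(13)*69 = 101 + 0*69 = 101 + 0 = 101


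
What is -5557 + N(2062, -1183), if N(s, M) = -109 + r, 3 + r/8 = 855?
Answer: 1150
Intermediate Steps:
r = 6816 (r = -24 + 8*855 = -24 + 6840 = 6816)
N(s, M) = 6707 (N(s, M) = -109 + 6816 = 6707)
-5557 + N(2062, -1183) = -5557 + 6707 = 1150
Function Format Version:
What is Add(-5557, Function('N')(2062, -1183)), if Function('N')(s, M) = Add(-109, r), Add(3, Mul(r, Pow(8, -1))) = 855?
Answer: 1150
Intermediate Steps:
r = 6816 (r = Add(-24, Mul(8, 855)) = Add(-24, 6840) = 6816)
Function('N')(s, M) = 6707 (Function('N')(s, M) = Add(-109, 6816) = 6707)
Add(-5557, Function('N')(2062, -1183)) = Add(-5557, 6707) = 1150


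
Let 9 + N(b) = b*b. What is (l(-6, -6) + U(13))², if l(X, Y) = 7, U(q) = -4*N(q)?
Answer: 400689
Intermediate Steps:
N(b) = -9 + b² (N(b) = -9 + b*b = -9 + b²)
U(q) = 36 - 4*q² (U(q) = -4*(-9 + q²) = 36 - 4*q²)
(l(-6, -6) + U(13))² = (7 + (36 - 4*13²))² = (7 + (36 - 4*169))² = (7 + (36 - 676))² = (7 - 640)² = (-633)² = 400689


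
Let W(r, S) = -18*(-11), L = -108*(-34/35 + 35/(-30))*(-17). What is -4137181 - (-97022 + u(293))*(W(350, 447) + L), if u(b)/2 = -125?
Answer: -1833613649/5 ≈ -3.6672e+8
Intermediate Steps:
L = -137394/35 (L = -108*(-34*1/35 + 35*(-1/30))*(-17) = -108*(-34/35 - 7/6)*(-17) = -108*(-449/210)*(-17) = (8082/35)*(-17) = -137394/35 ≈ -3925.5)
u(b) = -250 (u(b) = 2*(-125) = -250)
W(r, S) = 198
-4137181 - (-97022 + u(293))*(W(350, 447) + L) = -4137181 - (-97022 - 250)*(198 - 137394/35) = -4137181 - (-97272)*(-130464)/35 = -4137181 - 1*1812927744/5 = -4137181 - 1812927744/5 = -1833613649/5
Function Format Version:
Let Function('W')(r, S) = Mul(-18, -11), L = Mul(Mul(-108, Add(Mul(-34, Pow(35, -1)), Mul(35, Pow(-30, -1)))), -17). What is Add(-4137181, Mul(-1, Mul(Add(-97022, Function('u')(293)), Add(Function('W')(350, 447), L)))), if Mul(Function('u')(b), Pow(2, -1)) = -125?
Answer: Rational(-1833613649, 5) ≈ -3.6672e+8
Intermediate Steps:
L = Rational(-137394, 35) (L = Mul(Mul(-108, Add(Mul(-34, Rational(1, 35)), Mul(35, Rational(-1, 30)))), -17) = Mul(Mul(-108, Add(Rational(-34, 35), Rational(-7, 6))), -17) = Mul(Mul(-108, Rational(-449, 210)), -17) = Mul(Rational(8082, 35), -17) = Rational(-137394, 35) ≈ -3925.5)
Function('u')(b) = -250 (Function('u')(b) = Mul(2, -125) = -250)
Function('W')(r, S) = 198
Add(-4137181, Mul(-1, Mul(Add(-97022, Function('u')(293)), Add(Function('W')(350, 447), L)))) = Add(-4137181, Mul(-1, Mul(Add(-97022, -250), Add(198, Rational(-137394, 35))))) = Add(-4137181, Mul(-1, Mul(-97272, Rational(-130464, 35)))) = Add(-4137181, Mul(-1, Rational(1812927744, 5))) = Add(-4137181, Rational(-1812927744, 5)) = Rational(-1833613649, 5)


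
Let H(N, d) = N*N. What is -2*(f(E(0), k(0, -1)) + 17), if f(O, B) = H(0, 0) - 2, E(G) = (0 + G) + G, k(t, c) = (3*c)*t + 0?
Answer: -30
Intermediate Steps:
k(t, c) = 3*c*t (k(t, c) = 3*c*t + 0 = 3*c*t)
E(G) = 2*G (E(G) = G + G = 2*G)
H(N, d) = N²
f(O, B) = -2 (f(O, B) = 0² - 2 = 0 - 2 = -2)
-2*(f(E(0), k(0, -1)) + 17) = -2*(-2 + 17) = -2*15 = -30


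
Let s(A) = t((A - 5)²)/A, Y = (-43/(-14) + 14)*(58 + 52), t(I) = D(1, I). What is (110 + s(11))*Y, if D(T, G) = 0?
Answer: 1445950/7 ≈ 2.0656e+5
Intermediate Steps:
t(I) = 0
Y = 13145/7 (Y = (-43*(-1/14) + 14)*110 = (43/14 + 14)*110 = (239/14)*110 = 13145/7 ≈ 1877.9)
s(A) = 0 (s(A) = 0/A = 0)
(110 + s(11))*Y = (110 + 0)*(13145/7) = 110*(13145/7) = 1445950/7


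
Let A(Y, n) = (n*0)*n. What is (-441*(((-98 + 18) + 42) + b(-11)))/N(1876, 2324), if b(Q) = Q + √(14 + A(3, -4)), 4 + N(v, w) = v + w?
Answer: 21609/4196 - 441*√14/4196 ≈ 4.7567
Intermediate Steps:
A(Y, n) = 0 (A(Y, n) = 0*n = 0)
N(v, w) = -4 + v + w (N(v, w) = -4 + (v + w) = -4 + v + w)
b(Q) = Q + √14 (b(Q) = Q + √(14 + 0) = Q + √14)
(-441*(((-98 + 18) + 42) + b(-11)))/N(1876, 2324) = (-441*(((-98 + 18) + 42) + (-11 + √14)))/(-4 + 1876 + 2324) = -441*((-80 + 42) + (-11 + √14))/4196 = -441*(-38 + (-11 + √14))*(1/4196) = -441*(-49 + √14)*(1/4196) = (21609 - 441*√14)*(1/4196) = 21609/4196 - 441*√14/4196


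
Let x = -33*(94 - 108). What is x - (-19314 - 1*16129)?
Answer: 35905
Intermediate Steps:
x = 462 (x = -33*(-14) = 462)
x - (-19314 - 1*16129) = 462 - (-19314 - 1*16129) = 462 - (-19314 - 16129) = 462 - 1*(-35443) = 462 + 35443 = 35905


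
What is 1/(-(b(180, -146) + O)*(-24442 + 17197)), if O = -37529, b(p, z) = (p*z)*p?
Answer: -1/34543645605 ≈ -2.8949e-11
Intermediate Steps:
b(p, z) = z*p²
1/(-(b(180, -146) + O)*(-24442 + 17197)) = 1/(-(-146*180² - 37529)*(-24442 + 17197)) = 1/(-(-146*32400 - 37529)*(-7245)) = 1/(-(-4730400 - 37529)*(-7245)) = 1/(-(-4767929)*(-7245)) = 1/(-1*34543645605) = 1/(-34543645605) = -1/34543645605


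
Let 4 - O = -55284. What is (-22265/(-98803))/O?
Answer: 22265/5462620264 ≈ 4.0759e-6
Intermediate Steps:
O = 55288 (O = 4 - 1*(-55284) = 4 + 55284 = 55288)
(-22265/(-98803))/O = -22265/(-98803)/55288 = -22265*(-1/98803)*(1/55288) = (22265/98803)*(1/55288) = 22265/5462620264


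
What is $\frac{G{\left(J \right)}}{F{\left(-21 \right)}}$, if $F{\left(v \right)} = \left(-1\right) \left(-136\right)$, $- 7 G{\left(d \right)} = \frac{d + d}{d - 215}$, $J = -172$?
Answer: $- \frac{1}{1071} \approx -0.00093371$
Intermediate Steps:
$G{\left(d \right)} = - \frac{2 d}{7 \left(-215 + d\right)}$ ($G{\left(d \right)} = - \frac{\left(d + d\right) \frac{1}{d - 215}}{7} = - \frac{2 d \frac{1}{-215 + d}}{7} = - \frac{2 d}{7 \left(-215 + d\right)}$)
$F{\left(v \right)} = 136$
$\frac{G{\left(J \right)}}{F{\left(-21 \right)}} = \frac{\left(-2\right) \left(-172\right) \frac{1}{-1505 + 7 \left(-172\right)}}{136} = \left(-2\right) \left(-172\right) \frac{1}{-1505 - 1204} \cdot \frac{1}{136} = \left(-2\right) \left(-172\right) \frac{1}{-2709} \cdot \frac{1}{136} = \left(-2\right) \left(-172\right) \left(- \frac{1}{2709}\right) \frac{1}{136} = \left(- \frac{8}{63}\right) \frac{1}{136} = - \frac{1}{1071}$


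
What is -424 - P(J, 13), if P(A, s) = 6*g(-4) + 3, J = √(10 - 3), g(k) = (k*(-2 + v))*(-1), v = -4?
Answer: -283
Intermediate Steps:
g(k) = 6*k (g(k) = (k*(-2 - 4))*(-1) = (k*(-6))*(-1) = -6*k*(-1) = 6*k)
J = √7 ≈ 2.6458
P(A, s) = -141 (P(A, s) = 6*(6*(-4)) + 3 = 6*(-24) + 3 = -144 + 3 = -141)
-424 - P(J, 13) = -424 - 1*(-141) = -424 + 141 = -283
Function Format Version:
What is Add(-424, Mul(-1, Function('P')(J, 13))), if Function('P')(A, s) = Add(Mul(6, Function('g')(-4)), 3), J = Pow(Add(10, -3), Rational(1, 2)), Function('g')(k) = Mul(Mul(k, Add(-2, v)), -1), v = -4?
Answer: -283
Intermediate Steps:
Function('g')(k) = Mul(6, k) (Function('g')(k) = Mul(Mul(k, Add(-2, -4)), -1) = Mul(Mul(k, -6), -1) = Mul(Mul(-6, k), -1) = Mul(6, k))
J = Pow(7, Rational(1, 2)) ≈ 2.6458
Function('P')(A, s) = -141 (Function('P')(A, s) = Add(Mul(6, Mul(6, -4)), 3) = Add(Mul(6, -24), 3) = Add(-144, 3) = -141)
Add(-424, Mul(-1, Function('P')(J, 13))) = Add(-424, Mul(-1, -141)) = Add(-424, 141) = -283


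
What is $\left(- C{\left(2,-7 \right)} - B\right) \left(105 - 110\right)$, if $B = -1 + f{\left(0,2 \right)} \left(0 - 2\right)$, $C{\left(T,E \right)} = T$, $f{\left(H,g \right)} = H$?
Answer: $5$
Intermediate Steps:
$B = -1$ ($B = -1 + 0 \left(0 - 2\right) = -1 + 0 \left(-2\right) = -1 + 0 = -1$)
$\left(- C{\left(2,-7 \right)} - B\right) \left(105 - 110\right) = \left(\left(-1\right) 2 - -1\right) \left(105 - 110\right) = \left(-2 + 1\right) \left(-5\right) = \left(-1\right) \left(-5\right) = 5$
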